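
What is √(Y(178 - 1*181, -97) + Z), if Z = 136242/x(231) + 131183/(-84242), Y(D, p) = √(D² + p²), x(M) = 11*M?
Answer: √(2190509286148778 + 42076420649956*√9418)/6486634 ≈ 12.211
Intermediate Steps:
Z = 3714654187/71352974 (Z = 136242/((11*231)) + 131183/(-84242) = 136242/2541 + 131183*(-1/84242) = 136242*(1/2541) - 131183/84242 = 45414/847 - 131183/84242 = 3714654187/71352974 ≈ 52.060)
√(Y(178 - 1*181, -97) + Z) = √(√((178 - 1*181)² + (-97)²) + 3714654187/71352974) = √(√((178 - 181)² + 9409) + 3714654187/71352974) = √(√((-3)² + 9409) + 3714654187/71352974) = √(√(9 + 9409) + 3714654187/71352974) = √(√9418 + 3714654187/71352974) = √(3714654187/71352974 + √9418)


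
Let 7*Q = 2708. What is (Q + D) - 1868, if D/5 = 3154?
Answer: 100022/7 ≈ 14289.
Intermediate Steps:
Q = 2708/7 (Q = (⅐)*2708 = 2708/7 ≈ 386.86)
D = 15770 (D = 5*3154 = 15770)
(Q + D) - 1868 = (2708/7 + 15770) - 1868 = 113098/7 - 1868 = 100022/7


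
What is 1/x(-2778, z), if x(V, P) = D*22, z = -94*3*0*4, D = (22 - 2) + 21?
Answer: 1/902 ≈ 0.0011086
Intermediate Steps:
D = 41 (D = 20 + 21 = 41)
z = 0 (z = -0*4 = -94*0 = 0)
x(V, P) = 902 (x(V, P) = 41*22 = 902)
1/x(-2778, z) = 1/902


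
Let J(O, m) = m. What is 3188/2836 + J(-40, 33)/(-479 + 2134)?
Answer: 1342432/1173395 ≈ 1.1441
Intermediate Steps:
3188/2836 + J(-40, 33)/(-479 + 2134) = 3188/2836 + 33/(-479 + 2134) = 3188*(1/2836) + 33/1655 = 797/709 + 33*(1/1655) = 797/709 + 33/1655 = 1342432/1173395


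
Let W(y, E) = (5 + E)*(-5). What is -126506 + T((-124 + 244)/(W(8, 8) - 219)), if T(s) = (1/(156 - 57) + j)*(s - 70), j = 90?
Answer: -933765674/7029 ≈ -1.3284e+5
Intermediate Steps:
W(y, E) = -25 - 5*E
T(s) = -623770/99 + 8911*s/99 (T(s) = (1/(156 - 57) + 90)*(s - 70) = (1/99 + 90)*(-70 + s) = 8911*(-70 + s)/99 = -623770/99 + 8911*s/99)
-126506 + T((-124 + 244)/(W(8, 8) - 219)) = -126506 + (-623770/99 + 8911*((-124 + 244)/((-25 - 5*8) - 219))/99) = -126506 + (-623770/99 + 8911*(120/((-25 - 40) - 219))/99) = -126506 + (-623770/99 + 8911*(120/(-65 - 219))/99) = -126506 + (-623770/99 + 8911*(120/(-284))/99) = -126506 + (-623770/99 + 8911*(120*(-1/284))/99) = -126506 + (-623770/99 + (8911/99)*(-30/71)) = -126506 + (-623770/99 - 89110/2343) = -126506 - 44555000/7029 = -933765674/7029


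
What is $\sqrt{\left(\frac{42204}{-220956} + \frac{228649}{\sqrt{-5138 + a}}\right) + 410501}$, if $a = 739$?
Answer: $\frac{\sqrt{2693215142539336112148 - 341014130128673119 i \sqrt{4399}}}{80998787} \approx 640.71 - 2.6903 i$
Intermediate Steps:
$\sqrt{\left(\frac{42204}{-220956} + \frac{228649}{\sqrt{-5138 + a}}\right) + 410501} = \sqrt{\left(\frac{42204}{-220956} + \frac{228649}{\sqrt{-5138 + 739}}\right) + 410501} = \sqrt{\left(42204 \left(- \frac{1}{220956}\right) + \frac{228649}{\sqrt{-4399}}\right) + 410501} = \sqrt{\left(- \frac{3517}{18413} + \frac{228649}{i \sqrt{4399}}\right) + 410501} = \sqrt{\left(- \frac{3517}{18413} + 228649 \left(- \frac{i \sqrt{4399}}{4399}\right)\right) + 410501} = \sqrt{\left(- \frac{3517}{18413} - \frac{228649 i \sqrt{4399}}{4399}\right) + 410501} = \sqrt{\frac{7558551396}{18413} - \frac{228649 i \sqrt{4399}}{4399}}$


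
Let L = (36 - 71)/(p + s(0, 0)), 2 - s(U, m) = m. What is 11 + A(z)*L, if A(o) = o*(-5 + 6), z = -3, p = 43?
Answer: 40/3 ≈ 13.333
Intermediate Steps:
s(U, m) = 2 - m
L = -7/9 (L = (36 - 71)/(43 + (2 - 1*0)) = -35/(43 + (2 + 0)) = -35/(43 + 2) = -35/45 = -35*1/45 = -7/9 ≈ -0.77778)
A(o) = o (A(o) = o*1 = o)
11 + A(z)*L = 11 - 3*(-7/9) = 11 + 7/3 = 40/3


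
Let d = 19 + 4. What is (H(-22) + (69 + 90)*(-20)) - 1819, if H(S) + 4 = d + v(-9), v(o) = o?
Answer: -4989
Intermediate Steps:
d = 23
H(S) = 10 (H(S) = -4 + (23 - 9) = -4 + 14 = 10)
(H(-22) + (69 + 90)*(-20)) - 1819 = (10 + (69 + 90)*(-20)) - 1819 = (10 + 159*(-20)) - 1819 = (10 - 3180) - 1819 = -3170 - 1819 = -4989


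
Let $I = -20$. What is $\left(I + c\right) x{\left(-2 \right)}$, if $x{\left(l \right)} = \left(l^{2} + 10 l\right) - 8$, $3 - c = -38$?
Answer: $-504$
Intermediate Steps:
$c = 41$ ($c = 3 - -38 = 3 + 38 = 41$)
$x{\left(l \right)} = -8 + l^{2} + 10 l$
$\left(I + c\right) x{\left(-2 \right)} = \left(-20 + 41\right) \left(-8 + \left(-2\right)^{2} + 10 \left(-2\right)\right) = 21 \left(-8 + 4 - 20\right) = 21 \left(-24\right) = -504$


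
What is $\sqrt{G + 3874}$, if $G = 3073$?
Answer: $\sqrt{6947} \approx 83.349$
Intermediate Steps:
$\sqrt{G + 3874} = \sqrt{3073 + 3874} = \sqrt{6947}$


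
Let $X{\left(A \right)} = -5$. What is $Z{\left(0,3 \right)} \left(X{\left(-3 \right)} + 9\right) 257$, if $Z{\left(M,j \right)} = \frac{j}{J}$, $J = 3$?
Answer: $1028$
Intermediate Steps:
$Z{\left(M,j \right)} = \frac{j}{3}$
$Z{\left(0,3 \right)} \left(X{\left(-3 \right)} + 9\right) 257 = \frac{1}{3} \cdot 3 \left(-5 + 9\right) 257 = 1 \cdot 4 \cdot 257 = 4 \cdot 257 = 1028$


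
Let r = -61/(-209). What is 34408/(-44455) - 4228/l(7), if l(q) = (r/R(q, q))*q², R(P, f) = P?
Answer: -330230604/159515 ≈ -2070.2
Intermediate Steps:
r = 61/209 (r = -61*(-1/209) = 61/209 ≈ 0.29187)
l(q) = 61*q/209 (l(q) = (61/(209*q))*q² = 61*q/209)
34408/(-44455) - 4228/l(7) = 34408/(-44455) - 4228/((61/209)*7) = 34408*(-1/44455) - 4228/427/209 = -2024/2615 - 4228*209/427 = -2024/2615 - 126236/61 = -330230604/159515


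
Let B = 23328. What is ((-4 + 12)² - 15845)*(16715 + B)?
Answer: -631918583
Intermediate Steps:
((-4 + 12)² - 15845)*(16715 + B) = ((-4 + 12)² - 15845)*(16715 + 23328) = (8² - 15845)*40043 = (64 - 15845)*40043 = -15781*40043 = -631918583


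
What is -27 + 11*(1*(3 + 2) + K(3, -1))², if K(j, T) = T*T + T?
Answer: 248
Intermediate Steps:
K(j, T) = T + T² (K(j, T) = T² + T = T + T²)
-27 + 11*(1*(3 + 2) + K(3, -1))² = -27 + 11*(1*(3 + 2) - (1 - 1))² = -27 + 11*(1*5 - 1*0)² = -27 + 11*(5 + 0)² = -27 + 11*5² = -27 + 11*25 = -27 + 275 = 248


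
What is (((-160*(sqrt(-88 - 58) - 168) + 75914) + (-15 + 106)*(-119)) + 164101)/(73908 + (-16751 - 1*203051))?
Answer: -128033/72947 + 80*I*sqrt(146)/72947 ≈ -1.7552 + 0.013251*I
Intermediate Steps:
(((-160*(sqrt(-88 - 58) - 168) + 75914) + (-15 + 106)*(-119)) + 164101)/(73908 + (-16751 - 1*203051)) = (((-160*(sqrt(-146) - 168) + 75914) + 91*(-119)) + 164101)/(73908 + (-16751 - 203051)) = (((-160*(I*sqrt(146) - 168) + 75914) - 10829) + 164101)/(73908 - 219802) = (((-160*(-168 + I*sqrt(146)) + 75914) - 10829) + 164101)/(-145894) = ((((26880 - 160*I*sqrt(146)) + 75914) - 10829) + 164101)*(-1/145894) = (((102794 - 160*I*sqrt(146)) - 10829) + 164101)*(-1/145894) = ((91965 - 160*I*sqrt(146)) + 164101)*(-1/145894) = (256066 - 160*I*sqrt(146))*(-1/145894) = -128033/72947 + 80*I*sqrt(146)/72947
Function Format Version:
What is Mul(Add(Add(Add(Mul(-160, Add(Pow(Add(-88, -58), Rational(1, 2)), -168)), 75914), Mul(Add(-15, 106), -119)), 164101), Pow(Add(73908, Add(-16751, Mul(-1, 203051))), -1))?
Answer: Add(Rational(-128033, 72947), Mul(Rational(80, 72947), I, Pow(146, Rational(1, 2)))) ≈ Add(-1.7552, Mul(0.013251, I))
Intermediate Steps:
Mul(Add(Add(Add(Mul(-160, Add(Pow(Add(-88, -58), Rational(1, 2)), -168)), 75914), Mul(Add(-15, 106), -119)), 164101), Pow(Add(73908, Add(-16751, Mul(-1, 203051))), -1)) = Mul(Add(Add(Add(Mul(-160, Add(Pow(-146, Rational(1, 2)), -168)), 75914), Mul(91, -119)), 164101), Pow(Add(73908, Add(-16751, -203051)), -1)) = Mul(Add(Add(Add(Mul(-160, Add(Mul(I, Pow(146, Rational(1, 2))), -168)), 75914), -10829), 164101), Pow(Add(73908, -219802), -1)) = Mul(Add(Add(Add(Mul(-160, Add(-168, Mul(I, Pow(146, Rational(1, 2))))), 75914), -10829), 164101), Pow(-145894, -1)) = Mul(Add(Add(Add(Add(26880, Mul(-160, I, Pow(146, Rational(1, 2)))), 75914), -10829), 164101), Rational(-1, 145894)) = Mul(Add(Add(Add(102794, Mul(-160, I, Pow(146, Rational(1, 2)))), -10829), 164101), Rational(-1, 145894)) = Mul(Add(Add(91965, Mul(-160, I, Pow(146, Rational(1, 2)))), 164101), Rational(-1, 145894)) = Mul(Add(256066, Mul(-160, I, Pow(146, Rational(1, 2)))), Rational(-1, 145894)) = Add(Rational(-128033, 72947), Mul(Rational(80, 72947), I, Pow(146, Rational(1, 2))))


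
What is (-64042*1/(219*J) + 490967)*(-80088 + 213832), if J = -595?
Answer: 8556341810059888/130305 ≈ 6.5664e+10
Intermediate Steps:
(-64042*1/(219*J) + 490967)*(-80088 + 213832) = (-64042/(219*(-595)) + 490967)*(-80088 + 213832) = (-64042/(-130305) + 490967)*133744 = (-64042*(-1/130305) + 490967)*133744 = (64042/130305 + 490967)*133744 = (63975518977/130305)*133744 = 8556341810059888/130305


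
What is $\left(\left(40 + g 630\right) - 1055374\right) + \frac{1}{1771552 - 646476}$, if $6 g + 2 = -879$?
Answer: $- \frac{1291406110763}{1125076} \approx -1.1478 \cdot 10^{6}$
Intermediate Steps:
$g = - \frac{881}{6}$ ($g = - \frac{1}{3} + \frac{1}{6} \left(-879\right) = - \frac{1}{3} - \frac{293}{2} = - \frac{881}{6} \approx -146.83$)
$\left(\left(40 + g 630\right) - 1055374\right) + \frac{1}{1771552 - 646476} = \left(\left(40 - 92505\right) - 1055374\right) + \frac{1}{1771552 - 646476} = \left(\left(40 - 92505\right) - 1055374\right) + \frac{1}{1125076} = \left(-92465 - 1055374\right) + \frac{1}{1125076} = -1147839 + \frac{1}{1125076} = - \frac{1291406110763}{1125076}$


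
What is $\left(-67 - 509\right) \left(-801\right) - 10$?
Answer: $461366$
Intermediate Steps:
$\left(-67 - 509\right) \left(-801\right) - 10 = \left(-576\right) \left(-801\right) - 10 = 461376 - 10 = 461366$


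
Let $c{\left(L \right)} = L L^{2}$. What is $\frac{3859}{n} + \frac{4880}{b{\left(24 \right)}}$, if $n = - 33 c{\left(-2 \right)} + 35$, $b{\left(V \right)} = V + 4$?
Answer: $\frac{391793}{2093} \approx 187.19$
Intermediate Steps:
$c{\left(L \right)} = L^{3}$
$b{\left(V \right)} = 4 + V$
$n = 299$ ($n = - 33 \left(-2\right)^{3} + 35 = \left(-33\right) \left(-8\right) + 35 = 264 + 35 = 299$)
$\frac{3859}{n} + \frac{4880}{b{\left(24 \right)}} = \frac{3859}{299} + \frac{4880}{4 + 24} = 3859 \cdot \frac{1}{299} + \frac{4880}{28} = \frac{3859}{299} + 4880 \cdot \frac{1}{28} = \frac{3859}{299} + \frac{1220}{7} = \frac{391793}{2093}$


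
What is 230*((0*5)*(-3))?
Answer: 0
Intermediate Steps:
230*((0*5)*(-3)) = 230*(0*(-3)) = 230*0 = 0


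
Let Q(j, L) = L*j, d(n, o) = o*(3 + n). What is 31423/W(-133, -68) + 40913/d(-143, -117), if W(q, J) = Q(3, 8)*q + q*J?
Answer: 6733318/855855 ≈ 7.8674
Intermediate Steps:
W(q, J) = 24*q + J*q (W(q, J) = (8*3)*q + q*J = 24*q + J*q)
31423/W(-133, -68) + 40913/d(-143, -117) = 31423/((-133*(24 - 68))) + 40913/((-117*(3 - 143))) = 31423/((-133*(-44))) + 40913/((-117*(-140))) = 31423/5852 + 40913/16380 = 31423*(1/5852) + 40913*(1/16380) = 4489/836 + 40913/16380 = 6733318/855855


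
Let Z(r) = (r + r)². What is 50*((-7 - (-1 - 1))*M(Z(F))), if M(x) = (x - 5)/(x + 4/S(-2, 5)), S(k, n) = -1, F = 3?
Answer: -3875/16 ≈ -242.19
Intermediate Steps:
Z(r) = 4*r² (Z(r) = (2*r)² = 4*r²)
M(x) = (-5 + x)/(-4 + x) (M(x) = (x - 5)/(x + 4/(-1)) = (-5 + x)/(x + 4*(-1)) = (-5 + x)/(x - 4) = (-5 + x)/(-4 + x))
50*((-7 - (-1 - 1))*M(Z(F))) = 50*((-7 - (-1 - 1))*((5 - 4*3²)/(4 - 4*3²))) = 50*((-7 - 1*(-2))*((5 - 4*9)/(4 - 4*9))) = 50*((-7 + 2)*((5 - 1*36)/(4 - 1*36))) = 50*(-5*(5 - 36)/(4 - 36)) = 50*(-5*(-31)/(-32)) = 50*(-(-5)*(-31)/32) = 50*(-5*31/32) = 50*(-155/32) = -3875/16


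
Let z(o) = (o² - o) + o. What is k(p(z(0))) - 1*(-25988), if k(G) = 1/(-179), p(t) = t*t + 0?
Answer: 4651851/179 ≈ 25988.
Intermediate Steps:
z(o) = o²
p(t) = t² (p(t) = t² + 0 = t²)
k(G) = -1/179
k(p(z(0))) - 1*(-25988) = -1/179 - 1*(-25988) = -1/179 + 25988 = 4651851/179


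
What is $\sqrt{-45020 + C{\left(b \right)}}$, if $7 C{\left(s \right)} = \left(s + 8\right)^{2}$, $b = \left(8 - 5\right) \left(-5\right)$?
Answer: $i \sqrt{45013} \approx 212.16 i$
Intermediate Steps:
$b = -15$ ($b = 3 \left(-5\right) = -15$)
$C{\left(s \right)} = \frac{\left(8 + s\right)^{2}}{7}$ ($C{\left(s \right)} = \frac{\left(s + 8\right)^{2}}{7} = \frac{\left(8 + s\right)^{2}}{7}$)
$\sqrt{-45020 + C{\left(b \right)}} = \sqrt{-45020 + \frac{\left(8 - 15\right)^{2}}{7}} = \sqrt{-45020 + \frac{\left(-7\right)^{2}}{7}} = \sqrt{-45020 + \frac{1}{7} \cdot 49} = \sqrt{-45020 + 7} = \sqrt{-45013} = i \sqrt{45013}$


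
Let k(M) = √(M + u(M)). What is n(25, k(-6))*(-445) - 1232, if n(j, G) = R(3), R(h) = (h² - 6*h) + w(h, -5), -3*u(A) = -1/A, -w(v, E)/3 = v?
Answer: 6778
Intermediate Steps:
w(v, E) = -3*v
u(A) = 1/(3*A) (u(A) = -(-1)/(3*A) = 1/(3*A))
k(M) = √(M + 1/(3*M))
R(h) = h² - 9*h (R(h) = (h² - 6*h) - 3*h = h² - 9*h)
n(j, G) = -18 (n(j, G) = 3*(-9 + 3) = 3*(-6) = -18)
n(25, k(-6))*(-445) - 1232 = -18*(-445) - 1232 = 8010 - 1232 = 6778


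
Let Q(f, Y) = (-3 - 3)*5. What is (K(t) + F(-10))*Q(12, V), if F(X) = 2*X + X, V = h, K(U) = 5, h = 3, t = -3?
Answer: 750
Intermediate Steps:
V = 3
Q(f, Y) = -30 (Q(f, Y) = -6*5 = -30)
F(X) = 3*X
(K(t) + F(-10))*Q(12, V) = (5 + 3*(-10))*(-30) = (5 - 30)*(-30) = -25*(-30) = 750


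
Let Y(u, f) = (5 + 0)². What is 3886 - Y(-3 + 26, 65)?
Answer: 3861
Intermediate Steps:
Y(u, f) = 25 (Y(u, f) = 5² = 25)
3886 - Y(-3 + 26, 65) = 3886 - 1*25 = 3886 - 25 = 3861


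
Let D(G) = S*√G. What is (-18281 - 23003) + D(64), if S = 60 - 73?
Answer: -41388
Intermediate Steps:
S = -13
D(G) = -13*√G
(-18281 - 23003) + D(64) = (-18281 - 23003) - 13*√64 = -41284 - 13*8 = -41284 - 104 = -41388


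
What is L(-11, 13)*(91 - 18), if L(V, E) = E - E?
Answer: 0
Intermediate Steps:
L(V, E) = 0
L(-11, 13)*(91 - 18) = 0*(91 - 18) = 0*73 = 0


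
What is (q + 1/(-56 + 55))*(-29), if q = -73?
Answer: 2146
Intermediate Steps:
(q + 1/(-56 + 55))*(-29) = (-73 + 1/(-56 + 55))*(-29) = (-73 + 1/(-1))*(-29) = (-73 - 1)*(-29) = -74*(-29) = 2146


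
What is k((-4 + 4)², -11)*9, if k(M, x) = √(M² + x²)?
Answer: 99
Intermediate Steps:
k((-4 + 4)², -11)*9 = √(((-4 + 4)²)² + (-11)²)*9 = √((0²)² + 121)*9 = √(0² + 121)*9 = √(0 + 121)*9 = √121*9 = 11*9 = 99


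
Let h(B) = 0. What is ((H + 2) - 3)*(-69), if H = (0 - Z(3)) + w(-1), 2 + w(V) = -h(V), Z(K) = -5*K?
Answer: -828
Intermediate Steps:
w(V) = -2 (w(V) = -2 - 1*0 = -2 + 0 = -2)
H = 13 (H = (0 - (-5)*3) - 2 = (0 - 1*(-15)) - 2 = (0 + 15) - 2 = 15 - 2 = 13)
((H + 2) - 3)*(-69) = ((13 + 2) - 3)*(-69) = (15 - 3)*(-69) = 12*(-69) = -828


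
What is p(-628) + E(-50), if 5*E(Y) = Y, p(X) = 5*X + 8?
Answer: -3142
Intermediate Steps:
p(X) = 8 + 5*X
E(Y) = Y/5
p(-628) + E(-50) = (8 + 5*(-628)) + (1/5)*(-50) = (8 - 3140) - 10 = -3132 - 10 = -3142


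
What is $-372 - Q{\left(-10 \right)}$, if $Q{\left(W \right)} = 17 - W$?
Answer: $-399$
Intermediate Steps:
$-372 - Q{\left(-10 \right)} = -372 - \left(17 - -10\right) = -372 - \left(17 + 10\right) = -372 - 27 = -399$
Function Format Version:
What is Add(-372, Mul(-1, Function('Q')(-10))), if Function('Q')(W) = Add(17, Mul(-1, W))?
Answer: -399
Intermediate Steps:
Add(-372, Mul(-1, Function('Q')(-10))) = Add(-372, Mul(-1, Add(17, Mul(-1, -10)))) = Add(-372, Mul(-1, Add(17, 10))) = Add(-372, Mul(-1, 27)) = Add(-372, -27) = -399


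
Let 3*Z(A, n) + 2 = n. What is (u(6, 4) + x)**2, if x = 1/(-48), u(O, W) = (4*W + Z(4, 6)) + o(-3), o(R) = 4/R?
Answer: 588289/2304 ≈ 255.33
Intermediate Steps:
Z(A, n) = -2/3 + n/3
u(O, W) = 4*W (u(O, W) = (4*W + (-2/3 + (1/3)*6)) + 4/(-3) = (4*W + (-2/3 + 2)) + 4*(-1/3) = (4*W + 4/3) - 4/3 = (4/3 + 4*W) - 4/3 = 4*W)
x = -1/48 ≈ -0.020833
(u(6, 4) + x)**2 = (4*4 - 1/48)**2 = (16 - 1/48)**2 = (767/48)**2 = 588289/2304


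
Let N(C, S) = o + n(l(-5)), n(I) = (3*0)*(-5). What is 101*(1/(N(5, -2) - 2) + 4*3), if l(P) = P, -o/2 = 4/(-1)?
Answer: 7373/6 ≈ 1228.8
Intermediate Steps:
o = 8 (o = -8/(-1) = -8*(-1) = -2*(-4) = 8)
n(I) = 0 (n(I) = 0*(-5) = 0)
N(C, S) = 8 (N(C, S) = 8 + 0 = 8)
101*(1/(N(5, -2) - 2) + 4*3) = 101*(1/(8 - 2) + 4*3) = 101*(1/6 + 12) = 101*(73/6) = 7373/6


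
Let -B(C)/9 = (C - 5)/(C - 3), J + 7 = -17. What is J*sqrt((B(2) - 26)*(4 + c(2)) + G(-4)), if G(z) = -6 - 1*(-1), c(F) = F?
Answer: -24*I*sqrt(323) ≈ -431.33*I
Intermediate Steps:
J = -24 (J = -7 - 17 = -24)
G(z) = -5 (G(z) = -6 + 1 = -5)
B(C) = -9*(-5 + C)/(-3 + C) (B(C) = -9*(C - 5)/(C - 3) = -9*(-5 + C)/(-3 + C))
J*sqrt((B(2) - 26)*(4 + c(2)) + G(-4)) = -24*sqrt((9*(5 - 1*2)/(-3 + 2) - 26)*(4 + 2) - 5) = -24*sqrt((9*(5 - 2)/(-1) - 26)*6 - 5) = -24*sqrt((9*(-1)*3 - 26)*6 - 5) = -24*sqrt((-27 - 26)*6 - 5) = -24*sqrt(-53*6 - 5) = -24*sqrt(-318 - 5) = -24*I*sqrt(323)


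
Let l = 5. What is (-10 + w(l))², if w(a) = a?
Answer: 25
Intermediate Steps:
(-10 + w(l))² = (-10 + 5)² = (-5)² = 25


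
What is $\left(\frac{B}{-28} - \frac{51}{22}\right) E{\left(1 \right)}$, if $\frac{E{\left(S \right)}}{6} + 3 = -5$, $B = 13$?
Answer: $\frac{10284}{77} \approx 133.56$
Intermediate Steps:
$E{\left(S \right)} = -48$ ($E{\left(S \right)} = -18 + 6 \left(-5\right) = -18 - 30 = -48$)
$\left(\frac{B}{-28} - \frac{51}{22}\right) E{\left(1 \right)} = \left(\frac{13}{-28} - \frac{51}{22}\right) \left(-48\right) = \left(13 \left(- \frac{1}{28}\right) - \frac{51}{22}\right) \left(-48\right) = \left(- \frac{13}{28} - \frac{51}{22}\right) \left(-48\right) = \left(- \frac{857}{308}\right) \left(-48\right) = \frac{10284}{77}$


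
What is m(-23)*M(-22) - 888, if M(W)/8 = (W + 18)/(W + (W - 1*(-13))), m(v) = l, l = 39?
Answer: -26280/31 ≈ -847.74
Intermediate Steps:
m(v) = 39
M(W) = 8*(18 + W)/(13 + 2*W) (M(W) = 8*((W + 18)/(W + (W - 1*(-13)))) = 8*((18 + W)/(W + (W + 13))) = 8*((18 + W)/(W + (13 + W))) = 8*((18 + W)/(13 + 2*W)) = 8*(18 + W)/(13 + 2*W))
m(-23)*M(-22) - 888 = 39*(8*(18 - 22)/(13 + 2*(-22))) - 888 = 39*(8*(-4)/(13 - 44)) - 888 = 39*(8*(-4)/(-31)) - 888 = 39*(8*(-1/31)*(-4)) - 888 = 39*(32/31) - 888 = 1248/31 - 888 = -26280/31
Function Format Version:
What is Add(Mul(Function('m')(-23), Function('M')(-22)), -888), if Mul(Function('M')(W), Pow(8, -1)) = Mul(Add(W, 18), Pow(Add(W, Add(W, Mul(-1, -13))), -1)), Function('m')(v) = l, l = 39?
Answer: Rational(-26280, 31) ≈ -847.74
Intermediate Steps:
Function('m')(v) = 39
Function('M')(W) = Mul(8, Pow(Add(13, Mul(2, W)), -1), Add(18, W)) (Function('M')(W) = Mul(8, Mul(Add(W, 18), Pow(Add(W, Add(W, Mul(-1, -13))), -1))) = Mul(8, Mul(Add(18, W), Pow(Add(W, Add(W, 13)), -1))) = Mul(8, Mul(Add(18, W), Pow(Add(W, Add(13, W)), -1))) = Mul(8, Mul(Add(18, W), Pow(Add(13, Mul(2, W)), -1))) = Mul(8, Mul(Pow(Add(13, Mul(2, W)), -1), Add(18, W))) = Mul(8, Pow(Add(13, Mul(2, W)), -1), Add(18, W)))
Add(Mul(Function('m')(-23), Function('M')(-22)), -888) = Add(Mul(39, Mul(8, Pow(Add(13, Mul(2, -22)), -1), Add(18, -22))), -888) = Add(Mul(39, Mul(8, Pow(Add(13, -44), -1), -4)), -888) = Add(Mul(39, Mul(8, Pow(-31, -1), -4)), -888) = Add(Mul(39, Mul(8, Rational(-1, 31), -4)), -888) = Add(Mul(39, Rational(32, 31)), -888) = Add(Rational(1248, 31), -888) = Rational(-26280, 31)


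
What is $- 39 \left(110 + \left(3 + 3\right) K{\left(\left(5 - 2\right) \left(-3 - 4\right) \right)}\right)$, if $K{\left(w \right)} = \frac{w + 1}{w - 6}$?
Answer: $- \frac{13390}{3} \approx -4463.3$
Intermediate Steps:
$K{\left(w \right)} = \frac{1 + w}{-6 + w}$ ($K{\left(w \right)} = \frac{1 + w}{w - 6} = \frac{1 + w}{-6 + w}$)
$- 39 \left(110 + \left(3 + 3\right) K{\left(\left(5 - 2\right) \left(-3 - 4\right) \right)}\right) = - 39 \left(110 + \left(3 + 3\right) \frac{1 + \left(5 - 2\right) \left(-3 - 4\right)}{-6 + \left(5 - 2\right) \left(-3 - 4\right)}\right) = - 39 \left(110 + 6 \frac{1 + 3 \left(-7\right)}{-6 + 3 \left(-7\right)}\right) = - 39 \left(110 + 6 \frac{1 - 21}{-6 - 21}\right) = - 39 \left(110 + 6 \frac{1}{-27} \left(-20\right)\right) = - 39 \left(110 + 6 \left(\left(- \frac{1}{27}\right) \left(-20\right)\right)\right) = - 39 \left(110 + 6 \cdot \frac{20}{27}\right) = - 39 \left(110 + \frac{40}{9}\right) = \left(-39\right) \frac{1030}{9} = - \frac{13390}{3}$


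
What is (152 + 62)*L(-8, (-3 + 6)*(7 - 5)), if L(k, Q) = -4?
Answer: -856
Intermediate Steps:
(152 + 62)*L(-8, (-3 + 6)*(7 - 5)) = (152 + 62)*(-4) = 214*(-4) = -856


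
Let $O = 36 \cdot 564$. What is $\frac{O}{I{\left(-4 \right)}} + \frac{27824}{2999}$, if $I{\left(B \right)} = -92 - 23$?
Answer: $- \frac{57691936}{344885} \approx -167.28$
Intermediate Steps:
$I{\left(B \right)} = -115$
$O = 20304$
$\frac{O}{I{\left(-4 \right)}} + \frac{27824}{2999} = \frac{20304}{-115} + \frac{27824}{2999} = 20304 \left(- \frac{1}{115}\right) + 27824 \cdot \frac{1}{2999} = - \frac{20304}{115} + \frac{27824}{2999} = - \frac{57691936}{344885}$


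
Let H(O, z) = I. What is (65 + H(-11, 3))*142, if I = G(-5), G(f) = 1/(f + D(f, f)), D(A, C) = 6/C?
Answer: 285420/31 ≈ 9207.1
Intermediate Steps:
G(f) = 1/(f + 6/f)
I = -5/31 (I = -5/(6 + (-5)²) = -5/(6 + 25) = -5/31 ≈ -0.16129)
H(O, z) = -5/31
(65 + H(-11, 3))*142 = (65 - 5/31)*142 = (2010/31)*142 = 285420/31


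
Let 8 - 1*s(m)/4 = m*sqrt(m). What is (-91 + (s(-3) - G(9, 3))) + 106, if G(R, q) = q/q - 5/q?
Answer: 143/3 + 12*I*sqrt(3) ≈ 47.667 + 20.785*I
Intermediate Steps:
G(R, q) = 1 - 5/q
s(m) = 32 - 4*m**(3/2) (s(m) = 32 - 4*m*sqrt(m) = 32 - 4*m**(3/2))
(-91 + (s(-3) - G(9, 3))) + 106 = (-91 + ((32 - (-12)*I*sqrt(3)) - (-5 + 3)/3)) + 106 = (-91 + ((32 - (-12)*I*sqrt(3)) - (-2)/3)) + 106 = (-91 + ((32 + 12*I*sqrt(3)) - 1*(-2/3))) + 106 = (-91 + ((32 + 12*I*sqrt(3)) + 2/3)) + 106 = (-91 + (98/3 + 12*I*sqrt(3))) + 106 = (-175/3 + 12*I*sqrt(3)) + 106 = 143/3 + 12*I*sqrt(3)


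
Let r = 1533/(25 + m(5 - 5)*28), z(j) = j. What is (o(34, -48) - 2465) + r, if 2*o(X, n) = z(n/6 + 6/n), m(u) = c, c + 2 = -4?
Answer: -5673743/2288 ≈ -2479.8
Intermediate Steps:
c = -6 (c = -2 - 4 = -6)
m(u) = -6
o(X, n) = 3/n + n/12 (o(X, n) = (n/6 + 6/n)/2 = (6/n + n/6)/2 = 3/n + n/12)
r = -1533/143 (r = 1533/(25 - 6*28) = 1533/(25 - 168) = 1533/(-143) = 1533*(-1/143) = -1533/143 ≈ -10.720)
(o(34, -48) - 2465) + r = ((3/(-48) + (1/12)*(-48)) - 2465) - 1533/143 = ((3*(-1/48) - 4) - 2465) - 1533/143 = ((-1/16 - 4) - 2465) - 1533/143 = (-65/16 - 2465) - 1533/143 = -39505/16 - 1533/143 = -5673743/2288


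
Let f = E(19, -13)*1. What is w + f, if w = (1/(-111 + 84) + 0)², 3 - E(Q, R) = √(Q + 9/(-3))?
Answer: -728/729 ≈ -0.99863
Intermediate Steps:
E(Q, R) = 3 - √(-3 + Q) (E(Q, R) = 3 - √(Q + 9/(-3)) = 3 - √(Q + 9*(-⅓)) = 3 - √(Q - 3) = 3 - √(-3 + Q))
f = -1 (f = (3 - √(-3 + 19))*1 = (3 - √16)*1 = (3 - 1*4)*1 = (3 - 4)*1 = -1*1 = -1)
w = 1/729 (w = (1/(-27) + 0)² = (-1/27 + 0)² = (-1/27)² = 1/729 ≈ 0.0013717)
w + f = 1/729 - 1 = -728/729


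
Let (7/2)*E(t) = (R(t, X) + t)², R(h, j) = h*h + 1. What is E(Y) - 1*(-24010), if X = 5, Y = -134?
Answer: 635486728/7 ≈ 9.0784e+7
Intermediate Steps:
R(h, j) = 1 + h² (R(h, j) = h² + 1 = 1 + h²)
E(t) = 2*(1 + t + t²)²/7 (E(t) = 2*((1 + t²) + t)²/7 = 2*(1 + t + t²)²/7)
E(Y) - 1*(-24010) = 2*(1 - 134 + (-134)²)²/7 - 1*(-24010) = 2*(1 - 134 + 17956)²/7 + 24010 = (2/7)*17823² + 24010 = (2/7)*317659329 + 24010 = 635318658/7 + 24010 = 635486728/7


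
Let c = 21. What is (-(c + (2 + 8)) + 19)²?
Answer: 144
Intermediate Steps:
(-(c + (2 + 8)) + 19)² = (-(21 + (2 + 8)) + 19)² = (-(21 + 10) + 19)² = (-1*31 + 19)² = (-31 + 19)² = (-12)² = 144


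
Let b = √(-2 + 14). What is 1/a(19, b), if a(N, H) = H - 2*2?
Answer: -1 - √3/2 ≈ -1.8660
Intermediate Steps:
b = 2*√3 (b = √12 = 2*√3 ≈ 3.4641)
a(N, H) = -4 + H (a(N, H) = H - 4 = -4 + H)
1/a(19, b) = 1/(-4 + 2*√3)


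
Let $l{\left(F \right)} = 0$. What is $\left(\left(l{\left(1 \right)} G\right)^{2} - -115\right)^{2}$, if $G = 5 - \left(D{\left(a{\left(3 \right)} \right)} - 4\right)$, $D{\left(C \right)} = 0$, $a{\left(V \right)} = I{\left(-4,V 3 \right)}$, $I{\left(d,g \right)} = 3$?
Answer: $13225$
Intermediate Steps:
$a{\left(V \right)} = 3$
$G = 9$ ($G = 5 - \left(0 - 4\right) = 5 - -4 = 5 + 4 = 9$)
$\left(\left(l{\left(1 \right)} G\right)^{2} - -115\right)^{2} = \left(\left(0 \cdot 9\right)^{2} - -115\right)^{2} = \left(0^{2} + 115\right)^{2} = \left(0 + 115\right)^{2} = 115^{2} = 13225$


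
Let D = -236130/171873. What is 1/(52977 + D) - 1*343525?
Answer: -1042607511677134/3035026597 ≈ -3.4353e+5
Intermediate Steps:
D = -78710/57291 (D = -236130*1/171873 = -78710/57291 ≈ -1.3739)
1/(52977 + D) - 1*343525 = 1/(52977 - 78710/57291) - 1*343525 = 1/(3035026597/57291) - 343525 = 57291/3035026597 - 343525 = -1042607511677134/3035026597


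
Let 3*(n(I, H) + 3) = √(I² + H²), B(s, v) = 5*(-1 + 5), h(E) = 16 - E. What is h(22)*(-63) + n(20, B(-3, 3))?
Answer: 375 + 20*√2/3 ≈ 384.43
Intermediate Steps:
B(s, v) = 20 (B(s, v) = 5*4 = 20)
n(I, H) = -3 + √(H² + I²)/3 (n(I, H) = -3 + √(I² + H²)/3 = -3 + √(H² + I²)/3)
h(22)*(-63) + n(20, B(-3, 3)) = (16 - 1*22)*(-63) + (-3 + √(20² + 20²)/3) = (16 - 22)*(-63) + (-3 + √(400 + 400)/3) = -6*(-63) + (-3 + √800/3) = 378 + (-3 + (20*√2)/3) = 378 + (-3 + 20*√2/3) = 375 + 20*√2/3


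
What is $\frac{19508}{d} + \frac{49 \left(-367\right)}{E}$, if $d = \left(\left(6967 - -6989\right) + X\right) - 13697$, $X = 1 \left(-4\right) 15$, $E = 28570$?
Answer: $\frac{553764943}{5685430} \approx 97.401$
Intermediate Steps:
$X = -60$ ($X = \left(-4\right) 15 = -60$)
$d = 199$ ($d = \left(\left(6967 - -6989\right) - 60\right) - 13697 = \left(\left(6967 + 6989\right) - 60\right) - 13697 = \left(13956 - 60\right) - 13697 = 13896 - 13697 = 199$)
$\frac{19508}{d} + \frac{49 \left(-367\right)}{E} = \frac{19508}{199} + \frac{49 \left(-367\right)}{28570} = 19508 \cdot \frac{1}{199} - \frac{17983}{28570} = \frac{19508}{199} - \frac{17983}{28570} = \frac{553764943}{5685430}$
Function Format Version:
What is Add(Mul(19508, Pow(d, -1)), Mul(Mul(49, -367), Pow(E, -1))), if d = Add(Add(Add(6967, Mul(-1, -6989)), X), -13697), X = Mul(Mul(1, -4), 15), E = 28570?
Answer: Rational(553764943, 5685430) ≈ 97.401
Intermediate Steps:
X = -60 (X = Mul(-4, 15) = -60)
d = 199 (d = Add(Add(Add(6967, Mul(-1, -6989)), -60), -13697) = Add(Add(Add(6967, 6989), -60), -13697) = Add(Add(13956, -60), -13697) = Add(13896, -13697) = 199)
Add(Mul(19508, Pow(d, -1)), Mul(Mul(49, -367), Pow(E, -1))) = Add(Mul(19508, Pow(199, -1)), Mul(Mul(49, -367), Pow(28570, -1))) = Add(Mul(19508, Rational(1, 199)), Mul(-17983, Rational(1, 28570))) = Add(Rational(19508, 199), Rational(-17983, 28570)) = Rational(553764943, 5685430)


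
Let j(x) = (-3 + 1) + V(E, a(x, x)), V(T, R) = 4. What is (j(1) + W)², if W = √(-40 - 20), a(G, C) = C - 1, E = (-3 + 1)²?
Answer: -56 + 8*I*√15 ≈ -56.0 + 30.984*I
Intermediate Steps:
E = 4 (E = (-2)² = 4)
a(G, C) = -1 + C
j(x) = 2 (j(x) = (-3 + 1) + 4 = -2 + 4 = 2)
W = 2*I*√15 (W = √(-60) = 2*I*√15 ≈ 7.746*I)
(j(1) + W)² = (2 + 2*I*√15)²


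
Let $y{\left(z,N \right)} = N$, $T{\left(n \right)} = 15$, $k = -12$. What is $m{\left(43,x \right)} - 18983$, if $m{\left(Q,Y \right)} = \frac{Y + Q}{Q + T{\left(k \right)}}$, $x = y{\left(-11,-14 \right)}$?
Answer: $- \frac{37965}{2} \approx -18983.0$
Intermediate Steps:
$x = -14$
$m{\left(Q,Y \right)} = \frac{Q + Y}{15 + Q}$ ($m{\left(Q,Y \right)} = \frac{Y + Q}{Q + 15} = \frac{Q + Y}{15 + Q}$)
$m{\left(43,x \right)} - 18983 = \frac{43 - 14}{15 + 43} - 18983 = \frac{1}{58} \cdot 29 - 18983 = \frac{1}{2} - 18983 = - \frac{37965}{2}$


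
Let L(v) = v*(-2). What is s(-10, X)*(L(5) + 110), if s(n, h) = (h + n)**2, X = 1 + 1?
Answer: 6400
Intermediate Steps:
L(v) = -2*v
X = 2
s(-10, X)*(L(5) + 110) = (2 - 10)**2*(-2*5 + 110) = (-8)**2*(-10 + 110) = 64*100 = 6400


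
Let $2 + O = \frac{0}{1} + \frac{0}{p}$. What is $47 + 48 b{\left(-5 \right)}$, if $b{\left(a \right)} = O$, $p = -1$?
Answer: $-49$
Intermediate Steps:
$O = -2$ ($O = -2 + \left(\frac{0}{1} + \frac{0}{-1}\right) = -2 + \left(0 \cdot 1 + 0 \left(-1\right)\right) = -2 + \left(0 + 0\right) = -2 + 0 = -2$)
$b{\left(a \right)} = -2$
$47 + 48 b{\left(-5 \right)} = 47 + 48 \left(-2\right) = 47 - 96 = -49$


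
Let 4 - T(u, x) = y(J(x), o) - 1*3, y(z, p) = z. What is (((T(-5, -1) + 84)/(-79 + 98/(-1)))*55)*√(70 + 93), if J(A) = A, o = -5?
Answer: -5060*√163/177 ≈ -364.98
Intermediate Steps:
T(u, x) = 7 - x (T(u, x) = 4 - (x - 1*3) = 4 - (x - 3) = 4 - (-3 + x) = 4 + (3 - x) = 7 - x)
(((T(-5, -1) + 84)/(-79 + 98/(-1)))*55)*√(70 + 93) = ((((7 - 1*(-1)) + 84)/(-79 + 98/(-1)))*55)*√(70 + 93) = ((((7 + 1) + 84)/(-79 + 98*(-1)))*55)*√163 = (((8 + 84)/(-79 - 98))*55)*√163 = ((92/(-177))*55)*√163 = ((92*(-1/177))*55)*√163 = (-92/177*55)*√163 = -5060*√163/177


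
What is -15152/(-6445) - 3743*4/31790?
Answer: 38518754/20488655 ≈ 1.8800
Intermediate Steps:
-15152/(-6445) - 3743*4/31790 = -15152*(-1/6445) - 14972*1/31790 = 15152/6445 - 7486/15895 = 38518754/20488655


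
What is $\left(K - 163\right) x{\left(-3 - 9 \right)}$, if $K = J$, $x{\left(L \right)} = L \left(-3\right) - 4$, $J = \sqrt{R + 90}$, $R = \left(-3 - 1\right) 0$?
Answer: $-5216 + 96 \sqrt{10} \approx -4912.4$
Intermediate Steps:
$R = 0$ ($R = \left(-4\right) 0 = 0$)
$J = 3 \sqrt{10}$ ($J = \sqrt{0 + 90} = \sqrt{90} = 3 \sqrt{10} \approx 9.4868$)
$x{\left(L \right)} = -4 - 3 L$ ($x{\left(L \right)} = - 3 L - 4 = -4 - 3 L$)
$K = 3 \sqrt{10} \approx 9.4868$
$\left(K - 163\right) x{\left(-3 - 9 \right)} = \left(3 \sqrt{10} - 163\right) \left(-4 - 3 \left(-3 - 9\right)\right) = \left(-163 + 3 \sqrt{10}\right) \left(-4 - 3 \left(-3 - 9\right)\right) = \left(-163 + 3 \sqrt{10}\right) \left(-4 - -36\right) = \left(-163 + 3 \sqrt{10}\right) \left(-4 + 36\right) = \left(-163 + 3 \sqrt{10}\right) 32 = -5216 + 96 \sqrt{10}$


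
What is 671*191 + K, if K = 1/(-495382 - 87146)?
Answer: 74657371007/582528 ≈ 1.2816e+5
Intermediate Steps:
K = -1/582528 (K = 1/(-582528) = -1/582528 ≈ -1.7167e-6)
671*191 + K = 671*191 - 1/582528 = 128161 - 1/582528 = 74657371007/582528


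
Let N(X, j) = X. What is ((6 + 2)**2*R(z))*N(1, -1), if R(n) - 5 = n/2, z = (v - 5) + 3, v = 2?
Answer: 320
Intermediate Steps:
z = 0 (z = (2 - 5) + 3 = -3 + 3 = 0)
R(n) = 5 + n/2
((6 + 2)**2*R(z))*N(1, -1) = ((6 + 2)**2*(5 + (1/2)*0))*1 = (8**2*(5 + 0))*1 = (64*5)*1 = 320*1 = 320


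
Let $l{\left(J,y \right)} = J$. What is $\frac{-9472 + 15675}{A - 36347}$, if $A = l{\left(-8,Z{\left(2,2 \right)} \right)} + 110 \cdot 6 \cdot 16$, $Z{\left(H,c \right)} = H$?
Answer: $- \frac{6203}{25795} \approx -0.24047$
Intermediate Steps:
$A = 10552$ ($A = -8 + 110 \cdot 6 \cdot 16 = -8 + 110 \cdot 96 = -8 + 10560 = 10552$)
$\frac{-9472 + 15675}{A - 36347} = \frac{-9472 + 15675}{10552 - 36347} = \frac{6203}{-25795} = 6203 \left(- \frac{1}{25795}\right) = - \frac{6203}{25795}$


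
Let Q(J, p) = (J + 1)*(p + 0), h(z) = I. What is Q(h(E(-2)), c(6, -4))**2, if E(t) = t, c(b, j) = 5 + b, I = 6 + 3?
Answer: 12100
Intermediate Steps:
I = 9
h(z) = 9
Q(J, p) = p*(1 + J) (Q(J, p) = (1 + J)*p = p*(1 + J))
Q(h(E(-2)), c(6, -4))**2 = ((5 + 6)*(1 + 9))**2 = (11*10)**2 = 110**2 = 12100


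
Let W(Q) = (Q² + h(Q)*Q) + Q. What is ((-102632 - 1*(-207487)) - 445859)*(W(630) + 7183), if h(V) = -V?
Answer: -2664264252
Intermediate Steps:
W(Q) = Q (W(Q) = (Q² + (-Q)*Q) + Q = (Q² - Q²) + Q = 0 + Q = Q)
((-102632 - 1*(-207487)) - 445859)*(W(630) + 7183) = ((-102632 - 1*(-207487)) - 445859)*(630 + 7183) = ((-102632 + 207487) - 445859)*7813 = (104855 - 445859)*7813 = -341004*7813 = -2664264252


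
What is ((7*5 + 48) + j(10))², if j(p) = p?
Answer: 8649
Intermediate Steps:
((7*5 + 48) + j(10))² = ((7*5 + 48) + 10)² = ((35 + 48) + 10)² = (83 + 10)² = 93² = 8649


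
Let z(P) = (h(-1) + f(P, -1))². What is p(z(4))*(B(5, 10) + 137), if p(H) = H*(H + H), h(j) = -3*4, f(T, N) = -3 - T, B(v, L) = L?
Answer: 38314374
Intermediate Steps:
h(j) = -12
z(P) = (-15 - P)² (z(P) = (-12 + (-3 - P))² = (-15 - P)²)
p(H) = 2*H² (p(H) = H*(2*H) = 2*H²)
p(z(4))*(B(5, 10) + 137) = (2*((15 + 4)²)²)*(10 + 137) = (2*(19²)²)*147 = (2*361²)*147 = (2*130321)*147 = 260642*147 = 38314374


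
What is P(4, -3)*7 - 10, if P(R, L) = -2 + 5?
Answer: 11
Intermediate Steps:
P(R, L) = 3
P(4, -3)*7 - 10 = 3*7 - 10 = 21 - 10 = 11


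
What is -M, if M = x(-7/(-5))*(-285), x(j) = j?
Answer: 399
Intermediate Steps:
M = -399 (M = -7/(-5)*(-285) = -7*(-1/5)*(-285) = (7/5)*(-285) = -399)
-M = -1*(-399) = 399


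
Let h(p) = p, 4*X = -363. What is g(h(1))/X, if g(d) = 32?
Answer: -128/363 ≈ -0.35262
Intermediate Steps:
X = -363/4 (X = (¼)*(-363) = -363/4 ≈ -90.750)
g(h(1))/X = 32/(-363/4) = 32*(-4/363) = -128/363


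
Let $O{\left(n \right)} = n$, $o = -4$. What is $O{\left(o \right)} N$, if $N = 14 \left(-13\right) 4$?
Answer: $2912$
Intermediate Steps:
$N = -728$ ($N = \left(-182\right) 4 = -728$)
$O{\left(o \right)} N = \left(-4\right) \left(-728\right) = 2912$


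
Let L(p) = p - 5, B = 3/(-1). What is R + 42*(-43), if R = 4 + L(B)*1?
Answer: -1810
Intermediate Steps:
B = -3 (B = 3*(-1) = -3)
L(p) = -5 + p
R = -4 (R = 4 + (-5 - 3)*1 = 4 - 8*1 = 4 - 8 = -4)
R + 42*(-43) = -4 + 42*(-43) = -4 - 1806 = -1810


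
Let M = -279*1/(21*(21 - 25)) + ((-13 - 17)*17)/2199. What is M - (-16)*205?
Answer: 67382129/20524 ≈ 3283.1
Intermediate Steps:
M = 63409/20524 (M = -279/((-4*21)) - 30*17*(1/2199) = -279/(-84) - 510*1/2199 = -279*(-1/84) - 170/733 = 93/28 - 170/733 = 63409/20524 ≈ 3.0895)
M - (-16)*205 = 63409/20524 - (-16)*205 = 63409/20524 - 1*(-3280) = 63409/20524 + 3280 = 67382129/20524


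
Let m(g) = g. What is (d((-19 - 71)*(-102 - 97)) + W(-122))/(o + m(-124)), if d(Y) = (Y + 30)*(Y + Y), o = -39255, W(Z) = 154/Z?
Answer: -39199258723/2402119 ≈ -16319.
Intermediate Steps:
d(Y) = 2*Y*(30 + Y) (d(Y) = (30 + Y)*(2*Y) = 2*Y*(30 + Y))
(d((-19 - 71)*(-102 - 97)) + W(-122))/(o + m(-124)) = (2*((-19 - 71)*(-102 - 97))*(30 + (-19 - 71)*(-102 - 97)) + 154/(-122))/(-39255 - 124) = (2*(-90*(-199))*(30 - 90*(-199)) + 154*(-1/122))/(-39379) = (2*17910*(30 + 17910) - 77/61)*(-1/39379) = (2*17910*17940 - 77/61)*(-1/39379) = (642610800 - 77/61)*(-1/39379) = (39199258723/61)*(-1/39379) = -39199258723/2402119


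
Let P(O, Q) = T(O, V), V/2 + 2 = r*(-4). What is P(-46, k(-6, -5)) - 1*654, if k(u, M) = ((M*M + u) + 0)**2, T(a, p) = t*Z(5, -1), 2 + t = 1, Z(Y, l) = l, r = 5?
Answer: -653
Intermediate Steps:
t = -1 (t = -2 + 1 = -1)
V = -44 (V = -4 + 2*(5*(-4)) = -4 + 2*(-20) = -4 - 40 = -44)
T(a, p) = 1 (T(a, p) = -1*(-1) = 1)
k(u, M) = (u + M**2)**2 (k(u, M) = ((M**2 + u) + 0)**2 = ((u + M**2) + 0)**2 = (u + M**2)**2)
P(O, Q) = 1
P(-46, k(-6, -5)) - 1*654 = 1 - 1*654 = 1 - 654 = -653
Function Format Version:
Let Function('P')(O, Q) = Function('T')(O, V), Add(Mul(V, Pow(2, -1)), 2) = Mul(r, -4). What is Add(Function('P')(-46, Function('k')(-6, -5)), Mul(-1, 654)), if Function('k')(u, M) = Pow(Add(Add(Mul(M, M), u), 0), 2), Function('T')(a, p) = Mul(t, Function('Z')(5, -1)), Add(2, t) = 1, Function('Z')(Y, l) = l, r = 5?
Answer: -653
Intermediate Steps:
t = -1 (t = Add(-2, 1) = -1)
V = -44 (V = Add(-4, Mul(2, Mul(5, -4))) = Add(-4, Mul(2, -20)) = Add(-4, -40) = -44)
Function('T')(a, p) = 1 (Function('T')(a, p) = Mul(-1, -1) = 1)
Function('k')(u, M) = Pow(Add(u, Pow(M, 2)), 2) (Function('k')(u, M) = Pow(Add(Add(Pow(M, 2), u), 0), 2) = Pow(Add(Add(u, Pow(M, 2)), 0), 2) = Pow(Add(u, Pow(M, 2)), 2))
Function('P')(O, Q) = 1
Add(Function('P')(-46, Function('k')(-6, -5)), Mul(-1, 654)) = Add(1, Mul(-1, 654)) = Add(1, -654) = -653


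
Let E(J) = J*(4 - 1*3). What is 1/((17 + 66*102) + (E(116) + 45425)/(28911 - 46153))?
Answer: 17242/116320717 ≈ 0.00014823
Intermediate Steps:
E(J) = J (E(J) = J*(4 - 3) = J*1 = J)
1/((17 + 66*102) + (E(116) + 45425)/(28911 - 46153)) = 1/((17 + 66*102) + (116 + 45425)/(28911 - 46153)) = 1/((17 + 6732) + 45541/(-17242)) = 1/(6749 + 45541*(-1/17242)) = 1/(6749 - 45541/17242) = 1/(116320717/17242) = 17242/116320717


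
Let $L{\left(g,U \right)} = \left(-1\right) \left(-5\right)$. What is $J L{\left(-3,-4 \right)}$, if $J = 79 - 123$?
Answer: $-220$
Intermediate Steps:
$L{\left(g,U \right)} = 5$
$J = -44$ ($J = 79 - 123 = -44$)
$J L{\left(-3,-4 \right)} = \left(-44\right) 5 = -220$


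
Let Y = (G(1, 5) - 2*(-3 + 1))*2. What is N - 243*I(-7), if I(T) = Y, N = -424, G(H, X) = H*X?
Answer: -4798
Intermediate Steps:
Y = 18 (Y = (1*5 - 2*(-3 + 1))*2 = (5 - 2*(-2))*2 = (5 + 4)*2 = 9*2 = 18)
I(T) = 18
N - 243*I(-7) = -424 - 243*18 = -424 - 4374 = -4798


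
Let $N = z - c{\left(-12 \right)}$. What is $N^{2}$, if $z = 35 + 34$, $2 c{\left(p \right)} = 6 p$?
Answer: $11025$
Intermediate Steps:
$c{\left(p \right)} = 3 p$ ($c{\left(p \right)} = \frac{6 p}{2} = 3 p$)
$z = 69$
$N = 105$ ($N = 69 - 3 \left(-12\right) = 69 - -36 = 69 + 36 = 105$)
$N^{2} = 105^{2} = 11025$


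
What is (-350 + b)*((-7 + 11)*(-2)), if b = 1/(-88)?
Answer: 30801/11 ≈ 2800.1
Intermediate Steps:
b = -1/88 ≈ -0.011364
(-350 + b)*((-7 + 11)*(-2)) = (-350 - 1/88)*((-7 + 11)*(-2)) = -30801*(-2)/22 = -30801/88*(-8) = 30801/11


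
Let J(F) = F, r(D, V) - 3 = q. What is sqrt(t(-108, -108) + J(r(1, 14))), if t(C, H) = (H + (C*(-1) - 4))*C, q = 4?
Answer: sqrt(439) ≈ 20.952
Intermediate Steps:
r(D, V) = 7 (r(D, V) = 3 + 4 = 7)
t(C, H) = C*(-4 + H - C) (t(C, H) = (H + (-C - 4))*C = (H + (-4 - C))*C = (-4 + H - C)*C = C*(-4 + H - C))
sqrt(t(-108, -108) + J(r(1, 14))) = sqrt(-108*(-4 - 108 - 1*(-108)) + 7) = sqrt(-108*(-4 - 108 + 108) + 7) = sqrt(-108*(-4) + 7) = sqrt(432 + 7) = sqrt(439)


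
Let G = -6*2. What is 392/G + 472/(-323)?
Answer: -33070/969 ≈ -34.128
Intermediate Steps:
G = -12
392/G + 472/(-323) = 392/(-12) + 472/(-323) = 392*(-1/12) + 472*(-1/323) = -98/3 - 472/323 = -33070/969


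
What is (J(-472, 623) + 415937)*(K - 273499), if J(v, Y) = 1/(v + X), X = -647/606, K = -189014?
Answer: -55150236335596521/286679 ≈ -1.9238e+11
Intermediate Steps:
X = -647/606 (X = -647*1/606 = -647/606 ≈ -1.0677)
J(v, Y) = 1/(-647/606 + v) (J(v, Y) = 1/(v - 647/606) = 1/(-647/606 + v))
(J(-472, 623) + 415937)*(K - 273499) = (606/(-647 + 606*(-472)) + 415937)*(-189014 - 273499) = (606/(-647 - 286032) + 415937)*(-462513) = (606/(-286679) + 415937)*(-462513) = (606*(-1/286679) + 415937)*(-462513) = (-606/286679 + 415937)*(-462513) = (119240402617/286679)*(-462513) = -55150236335596521/286679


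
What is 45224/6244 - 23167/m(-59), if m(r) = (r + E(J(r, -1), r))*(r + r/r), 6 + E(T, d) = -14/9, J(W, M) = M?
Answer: 67319869/54232262 ≈ 1.2413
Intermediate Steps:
E(T, d) = -68/9 (E(T, d) = -6 - 14/9 = -68/9)
m(r) = (1 + r)*(-68/9 + r) (m(r) = (r - 68/9)*(r + r/r) = (-68/9 + r)*(r + 1) = (-68/9 + r)*(1 + r) = (1 + r)*(-68/9 + r))
45224/6244 - 23167/m(-59) = 45224/6244 - 23167/(-68/9 + (-59)² - 59/9*(-59)) = 45224*(1/6244) - 23167/(-68/9 + 3481 + 3481/9) = 11306/1561 - 23167/34742/9 = 11306/1561 - 23167*9/34742 = 11306/1561 - 208503/34742 = 67319869/54232262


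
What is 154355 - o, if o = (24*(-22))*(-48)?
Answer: 129011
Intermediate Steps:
o = 25344 (o = -528*(-48) = 25344)
154355 - o = 154355 - 1*25344 = 154355 - 25344 = 129011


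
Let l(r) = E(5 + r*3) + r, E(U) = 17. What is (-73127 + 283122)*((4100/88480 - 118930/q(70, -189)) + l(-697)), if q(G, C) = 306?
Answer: -151892481976225/676872 ≈ -2.2440e+8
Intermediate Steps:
l(r) = 17 + r
(-73127 + 283122)*((4100/88480 - 118930/q(70, -189)) + l(-697)) = (-73127 + 283122)*((4100/88480 - 118930/306) + (17 - 697)) = 209995*((4100*(1/88480) - 118930*1/306) - 680) = 209995*((205/4424 - 59465/153) - 680) = 209995*(-263041795/676872 - 680) = 209995*(-723314755/676872) = -151892481976225/676872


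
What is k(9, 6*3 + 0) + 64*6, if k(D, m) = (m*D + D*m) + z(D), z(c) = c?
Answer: 717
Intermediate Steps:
k(D, m) = D + 2*D*m (k(D, m) = (m*D + D*m) + D = (D*m + D*m) + D = 2*D*m + D = D + 2*D*m)
k(9, 6*3 + 0) + 64*6 = 9*(1 + 2*(6*3 + 0)) + 64*6 = 9*(1 + 2*(18 + 0)) + 384 = 9*(1 + 2*18) + 384 = 9*(1 + 36) + 384 = 9*37 + 384 = 333 + 384 = 717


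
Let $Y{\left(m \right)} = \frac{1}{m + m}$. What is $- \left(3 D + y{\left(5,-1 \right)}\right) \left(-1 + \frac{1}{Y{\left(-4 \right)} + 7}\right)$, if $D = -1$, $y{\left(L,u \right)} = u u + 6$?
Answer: $\frac{188}{55} \approx 3.4182$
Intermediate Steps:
$Y{\left(m \right)} = \frac{1}{2 m}$
$y{\left(L,u \right)} = 6 + u^{2}$ ($y{\left(L,u \right)} = u^{2} + 6 = 6 + u^{2}$)
$- \left(3 D + y{\left(5,-1 \right)}\right) \left(-1 + \frac{1}{Y{\left(-4 \right)} + 7}\right) = - \left(3 \left(-1\right) + \left(6 + \left(-1\right)^{2}\right)\right) \left(-1 + \frac{1}{\frac{1}{2 \left(-4\right)} + 7}\right) = - \left(-3 + \left(6 + 1\right)\right) \left(-1 + \frac{1}{\frac{1}{2} \left(- \frac{1}{4}\right) + 7}\right) = - \left(-3 + 7\right) \left(-1 + \frac{1}{- \frac{1}{8} + 7}\right) = - 4 \left(-1 + \frac{1}{\frac{55}{8}}\right) = - 4 \left(-1 + \frac{8}{55}\right) = - \frac{4 \left(-47\right)}{55} = \left(-1\right) \left(- \frac{188}{55}\right) = \frac{188}{55}$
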